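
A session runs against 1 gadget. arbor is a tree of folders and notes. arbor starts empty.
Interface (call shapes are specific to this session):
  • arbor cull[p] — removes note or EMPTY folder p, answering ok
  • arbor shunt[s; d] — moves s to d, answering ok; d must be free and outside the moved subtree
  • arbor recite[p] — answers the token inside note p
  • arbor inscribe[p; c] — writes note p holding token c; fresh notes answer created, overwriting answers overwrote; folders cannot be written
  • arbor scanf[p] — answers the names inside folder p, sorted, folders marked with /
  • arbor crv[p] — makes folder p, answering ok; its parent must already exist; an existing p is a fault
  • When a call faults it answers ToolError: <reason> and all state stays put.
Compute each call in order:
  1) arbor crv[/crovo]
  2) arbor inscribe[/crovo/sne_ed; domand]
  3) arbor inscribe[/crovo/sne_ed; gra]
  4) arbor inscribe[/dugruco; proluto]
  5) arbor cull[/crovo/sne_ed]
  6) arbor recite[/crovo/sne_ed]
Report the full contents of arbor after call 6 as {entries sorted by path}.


Do: arbor crv[p: /crovo]
See: ok
Do: arbor inscribe[p: /crovo/sne_ed; c: domand]
See: created
Do: arbor inscribe[p: /crovo/sne_ed; c: gra]
See: overwrote
Do: arbor inscribe[p: /dugruco; c: proluto]
See: created
Do: arbor cull[p: /crovo/sne_ed]
See: ok
Do: arbor recite[p: /crovo/sne_ed]
See: ToolError: not found

Answer: {crovo/, dugruco=proluto}


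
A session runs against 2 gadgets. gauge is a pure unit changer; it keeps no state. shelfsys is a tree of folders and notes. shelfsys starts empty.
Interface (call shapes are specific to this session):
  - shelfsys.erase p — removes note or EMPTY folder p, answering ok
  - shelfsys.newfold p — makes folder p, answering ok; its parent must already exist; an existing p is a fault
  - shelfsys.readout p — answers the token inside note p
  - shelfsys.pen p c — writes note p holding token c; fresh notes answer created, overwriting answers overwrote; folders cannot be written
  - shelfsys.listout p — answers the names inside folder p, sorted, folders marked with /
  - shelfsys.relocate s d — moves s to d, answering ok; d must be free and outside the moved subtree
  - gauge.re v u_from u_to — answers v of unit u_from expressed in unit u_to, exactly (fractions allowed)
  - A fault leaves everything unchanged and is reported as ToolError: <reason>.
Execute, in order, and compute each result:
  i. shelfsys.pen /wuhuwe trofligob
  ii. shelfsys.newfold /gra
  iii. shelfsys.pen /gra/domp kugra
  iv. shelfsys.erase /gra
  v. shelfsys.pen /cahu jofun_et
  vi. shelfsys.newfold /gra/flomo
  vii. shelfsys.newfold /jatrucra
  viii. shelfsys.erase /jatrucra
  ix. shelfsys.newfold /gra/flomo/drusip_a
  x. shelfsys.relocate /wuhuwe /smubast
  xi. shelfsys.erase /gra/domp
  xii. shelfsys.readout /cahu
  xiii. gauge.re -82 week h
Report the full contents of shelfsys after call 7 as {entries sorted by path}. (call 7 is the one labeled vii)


→ shelfsys.pen(p='/wuhuwe', c='trofligob')
← created
→ shelfsys.newfold(p='/gra')
← ok
→ shelfsys.pen(p='/gra/domp', c='kugra')
← created
→ shelfsys.erase(p='/gra')
← ToolError: not empty
→ shelfsys.pen(p='/cahu', c='jofun_et')
← created
→ shelfsys.newfold(p='/gra/flomo')
← ok
→ shelfsys.newfold(p='/jatrucra')
← ok
→ shelfsys.erase(p='/jatrucra')
← ok
→ shelfsys.newfold(p='/gra/flomo/drusip_a')
← ok
→ shelfsys.relocate(s='/wuhuwe', d='/smubast')
← ok
→ shelfsys.erase(p='/gra/domp')
← ok
→ shelfsys.readout(p='/cahu')
← jofun_et
→ gauge.re(v='-82', u_from='week', u_to='h')
← -13776

Answer: {cahu=jofun_et, gra/, gra/domp=kugra, gra/flomo/, jatrucra/, wuhuwe=trofligob}


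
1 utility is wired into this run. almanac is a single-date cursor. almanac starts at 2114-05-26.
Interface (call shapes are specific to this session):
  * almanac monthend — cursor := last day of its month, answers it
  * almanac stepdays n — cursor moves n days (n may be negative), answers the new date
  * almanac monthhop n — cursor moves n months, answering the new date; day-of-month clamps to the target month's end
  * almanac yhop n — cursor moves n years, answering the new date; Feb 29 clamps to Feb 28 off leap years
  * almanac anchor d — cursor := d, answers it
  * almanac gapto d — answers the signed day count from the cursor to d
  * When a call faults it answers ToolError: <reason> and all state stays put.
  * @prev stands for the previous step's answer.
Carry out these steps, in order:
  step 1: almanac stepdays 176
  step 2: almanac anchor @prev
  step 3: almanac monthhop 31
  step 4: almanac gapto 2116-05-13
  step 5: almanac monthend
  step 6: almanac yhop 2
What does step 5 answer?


·→ almanac stepdays(n: 176)
·← 2114-11-18
·→ almanac anchor(d: @prev)
·← 2114-11-18
·→ almanac monthhop(n: 31)
·← 2117-06-18
·→ almanac gapto(d: 2116-05-13)
·← -401
·→ almanac monthend()
·← 2117-06-30
·→ almanac yhop(n: 2)
·← 2119-06-30

Answer: 2117-06-30


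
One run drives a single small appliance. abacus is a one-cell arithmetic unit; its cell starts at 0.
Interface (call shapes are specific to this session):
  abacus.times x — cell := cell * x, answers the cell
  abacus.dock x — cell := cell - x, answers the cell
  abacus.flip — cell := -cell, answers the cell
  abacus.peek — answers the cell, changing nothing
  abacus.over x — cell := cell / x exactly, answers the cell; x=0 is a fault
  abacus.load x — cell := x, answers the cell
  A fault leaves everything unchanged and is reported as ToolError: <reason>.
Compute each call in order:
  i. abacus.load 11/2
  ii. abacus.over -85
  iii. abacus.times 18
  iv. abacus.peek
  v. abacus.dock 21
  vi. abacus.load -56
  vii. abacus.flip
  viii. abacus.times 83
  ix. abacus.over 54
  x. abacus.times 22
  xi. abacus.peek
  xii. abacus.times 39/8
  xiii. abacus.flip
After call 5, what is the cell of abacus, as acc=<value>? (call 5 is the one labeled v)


Answer: acc=-1884/85

Derivation:
Act: abacus.load[11/2]
Obs: 11/2
Act: abacus.over[-85]
Obs: -11/170
Act: abacus.times[18]
Obs: -99/85
Act: abacus.peek[]
Obs: -99/85
Act: abacus.dock[21]
Obs: -1884/85
Act: abacus.load[-56]
Obs: -56
Act: abacus.flip[]
Obs: 56
Act: abacus.times[83]
Obs: 4648
Act: abacus.over[54]
Obs: 2324/27
Act: abacus.times[22]
Obs: 51128/27
Act: abacus.peek[]
Obs: 51128/27
Act: abacus.times[39/8]
Obs: 83083/9
Act: abacus.flip[]
Obs: -83083/9


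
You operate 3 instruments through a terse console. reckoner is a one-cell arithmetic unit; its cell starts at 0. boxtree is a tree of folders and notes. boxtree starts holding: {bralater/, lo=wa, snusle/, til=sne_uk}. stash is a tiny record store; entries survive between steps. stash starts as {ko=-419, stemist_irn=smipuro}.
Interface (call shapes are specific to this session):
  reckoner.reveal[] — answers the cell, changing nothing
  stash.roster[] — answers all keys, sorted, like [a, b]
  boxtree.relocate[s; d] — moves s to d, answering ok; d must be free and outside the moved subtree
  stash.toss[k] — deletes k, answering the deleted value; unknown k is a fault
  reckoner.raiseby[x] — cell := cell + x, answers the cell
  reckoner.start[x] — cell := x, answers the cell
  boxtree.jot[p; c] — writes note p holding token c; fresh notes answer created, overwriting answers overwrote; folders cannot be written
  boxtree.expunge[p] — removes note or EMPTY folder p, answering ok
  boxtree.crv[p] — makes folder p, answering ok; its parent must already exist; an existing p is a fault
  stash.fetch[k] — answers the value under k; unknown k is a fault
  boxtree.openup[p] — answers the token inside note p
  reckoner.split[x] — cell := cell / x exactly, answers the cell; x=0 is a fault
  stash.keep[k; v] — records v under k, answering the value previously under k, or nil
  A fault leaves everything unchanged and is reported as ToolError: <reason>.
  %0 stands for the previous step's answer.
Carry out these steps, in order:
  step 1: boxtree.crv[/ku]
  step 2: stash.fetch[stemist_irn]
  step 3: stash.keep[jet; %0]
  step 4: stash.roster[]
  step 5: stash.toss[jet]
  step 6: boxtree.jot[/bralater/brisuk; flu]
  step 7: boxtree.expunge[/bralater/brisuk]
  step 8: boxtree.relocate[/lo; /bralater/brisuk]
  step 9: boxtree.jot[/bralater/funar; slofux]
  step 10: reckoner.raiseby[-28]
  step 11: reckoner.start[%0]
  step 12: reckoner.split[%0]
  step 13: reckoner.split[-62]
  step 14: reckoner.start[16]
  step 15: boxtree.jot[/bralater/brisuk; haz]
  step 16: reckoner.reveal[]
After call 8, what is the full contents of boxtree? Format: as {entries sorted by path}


·→ boxtree.crv(/ku)
·← ok
·→ stash.fetch(stemist_irn)
·← smipuro
·→ stash.keep(jet, %0)
·← nil
·→ stash.roster()
·← [jet, ko, stemist_irn]
·→ stash.toss(jet)
·← smipuro
·→ boxtree.jot(/bralater/brisuk, flu)
·← created
·→ boxtree.expunge(/bralater/brisuk)
·← ok
·→ boxtree.relocate(/lo, /bralater/brisuk)
·← ok
·→ boxtree.jot(/bralater/funar, slofux)
·← created
·→ reckoner.raiseby(-28)
·← -28
·→ reckoner.start(%0)
·← -28
·→ reckoner.split(%0)
·← 1
·→ reckoner.split(-62)
·← -1/62
·→ reckoner.start(16)
·← 16
·→ boxtree.jot(/bralater/brisuk, haz)
·← overwrote
·→ reckoner.reveal()
·← 16

Answer: {bralater/, bralater/brisuk=wa, ku/, snusle/, til=sne_uk}


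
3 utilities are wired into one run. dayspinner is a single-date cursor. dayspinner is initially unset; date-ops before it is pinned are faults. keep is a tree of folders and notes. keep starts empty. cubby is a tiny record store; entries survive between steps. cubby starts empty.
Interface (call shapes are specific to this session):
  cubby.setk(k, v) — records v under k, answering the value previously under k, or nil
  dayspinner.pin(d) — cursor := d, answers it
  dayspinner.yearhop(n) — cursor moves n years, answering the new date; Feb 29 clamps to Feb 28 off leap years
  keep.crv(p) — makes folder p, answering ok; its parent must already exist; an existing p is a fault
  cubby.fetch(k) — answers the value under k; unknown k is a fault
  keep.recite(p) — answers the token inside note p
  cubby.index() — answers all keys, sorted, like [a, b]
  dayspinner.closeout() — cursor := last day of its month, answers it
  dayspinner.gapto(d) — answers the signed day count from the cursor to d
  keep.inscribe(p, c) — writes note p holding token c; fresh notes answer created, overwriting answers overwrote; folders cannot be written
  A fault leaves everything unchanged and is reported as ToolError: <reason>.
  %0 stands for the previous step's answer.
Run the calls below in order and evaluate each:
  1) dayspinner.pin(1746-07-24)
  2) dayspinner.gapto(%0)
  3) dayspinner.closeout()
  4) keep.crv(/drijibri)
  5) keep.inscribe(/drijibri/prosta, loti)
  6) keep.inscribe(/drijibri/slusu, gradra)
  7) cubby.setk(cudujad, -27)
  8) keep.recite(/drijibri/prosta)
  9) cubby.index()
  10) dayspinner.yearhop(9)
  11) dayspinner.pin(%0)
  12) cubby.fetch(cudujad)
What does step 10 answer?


Answer: 1755-07-31

Derivation:
~$ dayspinner.pin d='1746-07-24'
  1746-07-24
~$ dayspinner.gapto d='%0'
  0
~$ dayspinner.closeout
  1746-07-31
~$ keep.crv p='/drijibri'
  ok
~$ keep.inscribe p='/drijibri/prosta' c='loti'
  created
~$ keep.inscribe p='/drijibri/slusu' c='gradra'
  created
~$ cubby.setk k='cudujad' v='-27'
  nil
~$ keep.recite p='/drijibri/prosta'
  loti
~$ cubby.index
  [cudujad]
~$ dayspinner.yearhop n='9'
  1755-07-31
~$ dayspinner.pin d='%0'
  1755-07-31
~$ cubby.fetch k='cudujad'
  -27


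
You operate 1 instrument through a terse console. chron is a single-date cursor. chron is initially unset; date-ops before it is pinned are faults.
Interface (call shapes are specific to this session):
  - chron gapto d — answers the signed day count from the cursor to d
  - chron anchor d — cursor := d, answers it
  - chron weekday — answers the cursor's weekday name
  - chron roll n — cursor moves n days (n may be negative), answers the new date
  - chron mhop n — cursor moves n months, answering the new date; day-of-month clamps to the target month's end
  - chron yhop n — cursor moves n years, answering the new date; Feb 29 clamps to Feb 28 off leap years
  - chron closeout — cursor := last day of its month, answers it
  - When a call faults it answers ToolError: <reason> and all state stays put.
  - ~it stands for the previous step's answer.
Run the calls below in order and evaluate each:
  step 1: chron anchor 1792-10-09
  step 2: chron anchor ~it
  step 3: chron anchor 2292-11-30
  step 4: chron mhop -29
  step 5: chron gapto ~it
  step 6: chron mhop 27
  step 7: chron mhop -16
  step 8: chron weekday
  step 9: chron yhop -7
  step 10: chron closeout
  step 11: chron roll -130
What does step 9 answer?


> chron anchor d→1792-10-09
:: 1792-10-09
> chron anchor d→~it
:: 1792-10-09
> chron anchor d→2292-11-30
:: 2292-11-30
> chron mhop n→-29
:: 2290-06-30
> chron gapto d→~it
:: 0
> chron mhop n→27
:: 2292-09-30
> chron mhop n→-16
:: 2291-05-30
> chron weekday
:: Saturday
> chron yhop n→-7
:: 2284-05-30
> chron closeout
:: 2284-05-31
> chron roll n→-130
:: 2284-01-22

Answer: 2284-05-30


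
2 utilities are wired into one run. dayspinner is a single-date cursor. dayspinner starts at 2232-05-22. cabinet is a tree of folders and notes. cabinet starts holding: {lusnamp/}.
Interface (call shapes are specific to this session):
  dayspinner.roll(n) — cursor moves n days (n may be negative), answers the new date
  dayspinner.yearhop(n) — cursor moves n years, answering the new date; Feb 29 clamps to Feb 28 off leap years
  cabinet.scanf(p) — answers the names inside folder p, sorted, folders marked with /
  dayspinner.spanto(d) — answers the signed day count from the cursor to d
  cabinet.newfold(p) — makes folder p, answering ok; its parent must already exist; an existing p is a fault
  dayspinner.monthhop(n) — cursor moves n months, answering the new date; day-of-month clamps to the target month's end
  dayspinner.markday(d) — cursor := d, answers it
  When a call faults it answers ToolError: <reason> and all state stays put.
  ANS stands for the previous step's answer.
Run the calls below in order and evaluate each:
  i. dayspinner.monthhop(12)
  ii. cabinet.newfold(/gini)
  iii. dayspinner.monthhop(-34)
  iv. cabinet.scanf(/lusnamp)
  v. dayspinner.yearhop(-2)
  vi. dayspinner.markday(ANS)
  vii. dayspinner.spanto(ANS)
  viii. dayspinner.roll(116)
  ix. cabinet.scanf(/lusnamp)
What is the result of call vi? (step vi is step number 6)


I use dayspinner.monthhop passing n=12, and see 2233-05-22.
I try cabinet.newfold passing p=/gini, and see ok.
Calling dayspinner.monthhop passing n=-34, giving 2230-07-22.
Next I call cabinet.scanf passing p=/lusnamp, and get [].
I run dayspinner.yearhop passing n=-2, yielding 2228-07-22.
I call dayspinner.markday passing d=ANS, giving 2228-07-22.
I use dayspinner.spanto passing d=ANS, and get 0.
I use dayspinner.roll passing n=116, → 2228-11-15.
I use cabinet.scanf passing p=/lusnamp, and get [].

Answer: 2228-07-22


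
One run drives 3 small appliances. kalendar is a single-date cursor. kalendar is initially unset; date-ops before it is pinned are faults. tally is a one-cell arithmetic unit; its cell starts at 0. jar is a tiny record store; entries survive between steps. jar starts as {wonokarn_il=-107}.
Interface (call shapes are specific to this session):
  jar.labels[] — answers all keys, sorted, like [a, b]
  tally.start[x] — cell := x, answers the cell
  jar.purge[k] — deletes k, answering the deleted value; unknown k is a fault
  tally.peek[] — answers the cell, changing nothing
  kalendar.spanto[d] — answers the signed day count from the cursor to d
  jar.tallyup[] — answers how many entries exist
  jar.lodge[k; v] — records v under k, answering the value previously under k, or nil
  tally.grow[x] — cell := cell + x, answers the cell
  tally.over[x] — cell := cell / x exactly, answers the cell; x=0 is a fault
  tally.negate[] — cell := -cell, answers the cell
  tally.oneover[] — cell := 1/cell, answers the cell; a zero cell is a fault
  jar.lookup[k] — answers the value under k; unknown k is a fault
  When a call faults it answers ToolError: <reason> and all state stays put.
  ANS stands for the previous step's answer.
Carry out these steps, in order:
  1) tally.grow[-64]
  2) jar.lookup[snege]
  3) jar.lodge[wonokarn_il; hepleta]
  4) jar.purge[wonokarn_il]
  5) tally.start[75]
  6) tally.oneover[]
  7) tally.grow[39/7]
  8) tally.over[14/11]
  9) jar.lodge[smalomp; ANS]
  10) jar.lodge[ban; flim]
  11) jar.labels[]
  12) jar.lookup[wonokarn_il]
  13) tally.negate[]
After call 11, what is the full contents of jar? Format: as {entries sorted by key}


Answer: {ban=flim, smalomp=16126/3675}

Derivation:
// 1. tally.grow(x: -64) : -64
// 2. jar.lookup(k: snege) : ToolError: no such key snege
// 3. jar.lodge(k: wonokarn_il, v: hepleta) : -107
// 4. jar.purge(k: wonokarn_il) : hepleta
// 5. tally.start(x: 75) : 75
// 6. tally.oneover() : 1/75
// 7. tally.grow(x: 39/7) : 2932/525
// 8. tally.over(x: 14/11) : 16126/3675
// 9. jar.lodge(k: smalomp, v: ANS) : nil
// 10. jar.lodge(k: ban, v: flim) : nil
// 11. jar.labels() : [ban, smalomp]
// 12. jar.lookup(k: wonokarn_il) : ToolError: no such key wonokarn_il
// 13. tally.negate() : -16126/3675


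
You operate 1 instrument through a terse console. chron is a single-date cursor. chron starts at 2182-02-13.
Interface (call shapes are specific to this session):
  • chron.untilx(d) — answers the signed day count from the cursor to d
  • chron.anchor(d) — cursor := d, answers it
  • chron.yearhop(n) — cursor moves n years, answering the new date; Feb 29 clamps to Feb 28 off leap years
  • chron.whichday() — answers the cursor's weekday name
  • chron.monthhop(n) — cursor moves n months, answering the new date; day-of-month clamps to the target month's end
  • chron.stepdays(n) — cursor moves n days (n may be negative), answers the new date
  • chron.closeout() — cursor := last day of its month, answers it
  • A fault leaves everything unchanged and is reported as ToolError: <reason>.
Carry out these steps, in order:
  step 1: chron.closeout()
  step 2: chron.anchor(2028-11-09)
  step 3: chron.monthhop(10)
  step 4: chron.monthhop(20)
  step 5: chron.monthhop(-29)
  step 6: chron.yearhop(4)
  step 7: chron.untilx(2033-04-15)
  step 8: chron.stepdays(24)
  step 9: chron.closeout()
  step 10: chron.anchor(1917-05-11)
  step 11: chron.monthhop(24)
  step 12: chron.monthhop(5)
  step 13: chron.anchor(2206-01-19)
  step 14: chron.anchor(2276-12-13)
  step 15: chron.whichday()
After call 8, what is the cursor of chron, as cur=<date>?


-- 1. chron.closeout() => 2182-02-28
-- 2. chron.anchor(d=2028-11-09) => 2028-11-09
-- 3. chron.monthhop(n=10) => 2029-09-09
-- 4. chron.monthhop(n=20) => 2031-05-09
-- 5. chron.monthhop(n=-29) => 2028-12-09
-- 6. chron.yearhop(n=4) => 2032-12-09
-- 7. chron.untilx(d=2033-04-15) => 127
-- 8. chron.stepdays(n=24) => 2033-01-02
-- 9. chron.closeout() => 2033-01-31
-- 10. chron.anchor(d=1917-05-11) => 1917-05-11
-- 11. chron.monthhop(n=24) => 1919-05-11
-- 12. chron.monthhop(n=5) => 1919-10-11
-- 13. chron.anchor(d=2206-01-19) => 2206-01-19
-- 14. chron.anchor(d=2276-12-13) => 2276-12-13
-- 15. chron.whichday() => Wednesday

Answer: cur=2033-01-02


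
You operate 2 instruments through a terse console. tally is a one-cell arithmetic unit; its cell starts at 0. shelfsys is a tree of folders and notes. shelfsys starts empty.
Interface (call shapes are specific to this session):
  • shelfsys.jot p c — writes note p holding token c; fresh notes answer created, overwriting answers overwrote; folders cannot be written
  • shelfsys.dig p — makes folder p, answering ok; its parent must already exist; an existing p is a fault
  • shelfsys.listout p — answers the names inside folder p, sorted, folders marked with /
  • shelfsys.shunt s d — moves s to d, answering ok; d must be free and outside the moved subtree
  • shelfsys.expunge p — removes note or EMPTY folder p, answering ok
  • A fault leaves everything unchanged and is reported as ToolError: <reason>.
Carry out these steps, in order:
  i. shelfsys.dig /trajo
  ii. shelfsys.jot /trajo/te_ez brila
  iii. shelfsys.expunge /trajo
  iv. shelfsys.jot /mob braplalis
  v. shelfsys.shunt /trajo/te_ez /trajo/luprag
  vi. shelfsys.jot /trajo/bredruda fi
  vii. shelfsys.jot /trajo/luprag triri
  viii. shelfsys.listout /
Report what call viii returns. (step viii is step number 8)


;; 1. shelfsys.dig(p='/trajo') => ok
;; 2. shelfsys.jot(p='/trajo/te_ez', c='brila') => created
;; 3. shelfsys.expunge(p='/trajo') => ToolError: not empty
;; 4. shelfsys.jot(p='/mob', c='braplalis') => created
;; 5. shelfsys.shunt(s='/trajo/te_ez', d='/trajo/luprag') => ok
;; 6. shelfsys.jot(p='/trajo/bredruda', c='fi') => created
;; 7. shelfsys.jot(p='/trajo/luprag', c='triri') => overwrote
;; 8. shelfsys.listout(p='/') => [mob, trajo/]

Answer: [mob, trajo/]


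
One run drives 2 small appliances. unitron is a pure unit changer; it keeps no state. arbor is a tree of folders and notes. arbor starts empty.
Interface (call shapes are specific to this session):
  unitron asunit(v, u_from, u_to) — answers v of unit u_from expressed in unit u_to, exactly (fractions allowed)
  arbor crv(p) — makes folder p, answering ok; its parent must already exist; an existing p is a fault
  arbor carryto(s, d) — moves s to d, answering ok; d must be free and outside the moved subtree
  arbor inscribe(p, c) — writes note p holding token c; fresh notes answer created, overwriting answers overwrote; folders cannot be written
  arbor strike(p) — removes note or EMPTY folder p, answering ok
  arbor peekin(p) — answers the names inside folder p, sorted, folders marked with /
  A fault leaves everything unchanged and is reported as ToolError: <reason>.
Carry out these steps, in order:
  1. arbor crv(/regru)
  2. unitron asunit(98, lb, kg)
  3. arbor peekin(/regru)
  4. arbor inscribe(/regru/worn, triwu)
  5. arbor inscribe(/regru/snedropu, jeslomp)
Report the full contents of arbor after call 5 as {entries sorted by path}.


Answer: {regru/, regru/snedropu=jeslomp, regru/worn=triwu}

Derivation:
% 1. arbor crv(p=/regru) -> ok
% 2. unitron asunit(v=98, u_from=lb, u_to=kg) -> 2222602613/50000000
% 3. arbor peekin(p=/regru) -> []
% 4. arbor inscribe(p=/regru/worn, c=triwu) -> created
% 5. arbor inscribe(p=/regru/snedropu, c=jeslomp) -> created


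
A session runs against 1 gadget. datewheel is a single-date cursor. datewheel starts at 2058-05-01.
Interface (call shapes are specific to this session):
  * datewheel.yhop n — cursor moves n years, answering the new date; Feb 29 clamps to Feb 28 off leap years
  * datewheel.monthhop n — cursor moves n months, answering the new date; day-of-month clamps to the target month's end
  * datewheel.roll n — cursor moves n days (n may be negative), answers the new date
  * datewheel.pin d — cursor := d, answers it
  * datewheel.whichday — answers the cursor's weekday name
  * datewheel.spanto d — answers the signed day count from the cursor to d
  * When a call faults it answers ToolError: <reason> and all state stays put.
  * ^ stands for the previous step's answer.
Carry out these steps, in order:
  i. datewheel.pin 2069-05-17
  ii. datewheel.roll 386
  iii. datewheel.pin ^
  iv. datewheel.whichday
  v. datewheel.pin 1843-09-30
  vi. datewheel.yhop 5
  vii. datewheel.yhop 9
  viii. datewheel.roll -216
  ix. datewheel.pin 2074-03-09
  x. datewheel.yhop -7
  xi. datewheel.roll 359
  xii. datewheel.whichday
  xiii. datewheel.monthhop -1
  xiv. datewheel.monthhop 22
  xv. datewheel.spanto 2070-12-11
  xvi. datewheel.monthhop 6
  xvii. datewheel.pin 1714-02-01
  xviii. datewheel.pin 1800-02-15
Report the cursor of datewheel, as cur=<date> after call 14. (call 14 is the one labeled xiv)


Answer: cur=2069-12-02

Derivation:
→ pin(d: 2069-05-17)
← 2069-05-17
→ roll(n: 386)
← 2070-06-07
→ pin(d: ^)
← 2070-06-07
→ whichday()
← Saturday
→ pin(d: 1843-09-30)
← 1843-09-30
→ yhop(n: 5)
← 1848-09-30
→ yhop(n: 9)
← 1857-09-30
→ roll(n: -216)
← 1857-02-26
→ pin(d: 2074-03-09)
← 2074-03-09
→ yhop(n: -7)
← 2067-03-09
→ roll(n: 359)
← 2068-03-02
→ whichday()
← Friday
→ monthhop(n: -1)
← 2068-02-02
→ monthhop(n: 22)
← 2069-12-02
→ spanto(d: 2070-12-11)
← 374
→ monthhop(n: 6)
← 2070-06-02
→ pin(d: 1714-02-01)
← 1714-02-01
→ pin(d: 1800-02-15)
← 1800-02-15


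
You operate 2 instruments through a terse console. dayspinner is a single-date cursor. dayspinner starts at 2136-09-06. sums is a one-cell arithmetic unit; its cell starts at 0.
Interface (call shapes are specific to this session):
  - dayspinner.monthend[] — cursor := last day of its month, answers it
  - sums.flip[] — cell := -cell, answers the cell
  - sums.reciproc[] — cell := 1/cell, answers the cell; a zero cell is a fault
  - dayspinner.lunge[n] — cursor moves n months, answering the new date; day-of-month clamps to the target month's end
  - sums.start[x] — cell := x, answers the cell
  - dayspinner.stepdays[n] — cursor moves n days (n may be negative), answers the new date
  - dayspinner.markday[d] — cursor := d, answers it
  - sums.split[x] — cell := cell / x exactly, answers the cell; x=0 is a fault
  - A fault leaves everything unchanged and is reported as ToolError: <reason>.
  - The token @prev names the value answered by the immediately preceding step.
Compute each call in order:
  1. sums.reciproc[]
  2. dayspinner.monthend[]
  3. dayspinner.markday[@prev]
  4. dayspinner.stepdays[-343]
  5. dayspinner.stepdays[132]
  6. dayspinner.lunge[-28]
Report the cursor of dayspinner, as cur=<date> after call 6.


Answer: cur=2133-11-03

Derivation:
Now I run sums.reciproc, → ToolError: reciprocal of zero.
I use dayspinner.monthend, → 2136-09-30.
Now I run dayspinner.markday(d: @prev), giving 2136-09-30.
Then dayspinner.stepdays(n: -343), giving 2135-10-23.
I try dayspinner.stepdays(n: 132), — result: 2136-03-03.
Now I run dayspinner.lunge(n: -28), yielding 2133-11-03.


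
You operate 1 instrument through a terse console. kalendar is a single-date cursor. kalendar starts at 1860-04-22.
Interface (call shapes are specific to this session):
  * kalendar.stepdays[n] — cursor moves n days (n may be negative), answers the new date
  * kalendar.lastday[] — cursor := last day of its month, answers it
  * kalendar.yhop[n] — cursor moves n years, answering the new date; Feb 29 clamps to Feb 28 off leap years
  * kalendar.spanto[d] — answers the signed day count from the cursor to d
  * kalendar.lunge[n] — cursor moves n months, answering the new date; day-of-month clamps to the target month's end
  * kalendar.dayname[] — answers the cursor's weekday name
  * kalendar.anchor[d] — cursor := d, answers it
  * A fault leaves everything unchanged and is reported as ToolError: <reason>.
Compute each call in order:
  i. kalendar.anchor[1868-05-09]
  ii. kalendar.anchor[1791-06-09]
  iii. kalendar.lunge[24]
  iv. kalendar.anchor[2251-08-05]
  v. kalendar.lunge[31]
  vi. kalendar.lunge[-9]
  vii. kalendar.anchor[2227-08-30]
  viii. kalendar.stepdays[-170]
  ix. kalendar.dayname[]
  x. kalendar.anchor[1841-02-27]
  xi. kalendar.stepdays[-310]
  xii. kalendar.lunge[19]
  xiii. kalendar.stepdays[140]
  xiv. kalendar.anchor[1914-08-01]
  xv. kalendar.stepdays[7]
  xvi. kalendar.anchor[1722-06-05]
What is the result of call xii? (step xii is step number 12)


-> kalendar.anchor(d='1868-05-09')
<- 1868-05-09
-> kalendar.anchor(d='1791-06-09')
<- 1791-06-09
-> kalendar.lunge(n='24')
<- 1793-06-09
-> kalendar.anchor(d='2251-08-05')
<- 2251-08-05
-> kalendar.lunge(n='31')
<- 2254-03-05
-> kalendar.lunge(n='-9')
<- 2253-06-05
-> kalendar.anchor(d='2227-08-30')
<- 2227-08-30
-> kalendar.stepdays(n='-170')
<- 2227-03-13
-> kalendar.dayname()
<- Tuesday
-> kalendar.anchor(d='1841-02-27')
<- 1841-02-27
-> kalendar.stepdays(n='-310')
<- 1840-04-23
-> kalendar.lunge(n='19')
<- 1841-11-23
-> kalendar.stepdays(n='140')
<- 1842-04-12
-> kalendar.anchor(d='1914-08-01')
<- 1914-08-01
-> kalendar.stepdays(n='7')
<- 1914-08-08
-> kalendar.anchor(d='1722-06-05')
<- 1722-06-05

Answer: 1841-11-23


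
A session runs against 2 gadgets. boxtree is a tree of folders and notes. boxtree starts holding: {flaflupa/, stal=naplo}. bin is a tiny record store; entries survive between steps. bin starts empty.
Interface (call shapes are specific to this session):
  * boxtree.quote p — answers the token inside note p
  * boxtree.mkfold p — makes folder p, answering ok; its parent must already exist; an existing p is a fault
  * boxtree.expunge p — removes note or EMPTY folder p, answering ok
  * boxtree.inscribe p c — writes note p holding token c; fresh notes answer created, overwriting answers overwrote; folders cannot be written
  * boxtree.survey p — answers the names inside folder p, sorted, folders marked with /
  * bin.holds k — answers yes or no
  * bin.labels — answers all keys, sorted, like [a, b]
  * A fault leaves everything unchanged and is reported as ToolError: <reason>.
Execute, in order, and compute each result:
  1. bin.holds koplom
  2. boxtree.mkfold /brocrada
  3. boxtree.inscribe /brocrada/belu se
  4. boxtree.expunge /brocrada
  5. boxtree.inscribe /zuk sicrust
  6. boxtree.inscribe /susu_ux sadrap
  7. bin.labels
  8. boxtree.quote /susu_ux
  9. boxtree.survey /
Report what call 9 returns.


Answer: [brocrada/, flaflupa/, stal, susu_ux, zuk]

Derivation:
;; bin.holds(k: koplom) ~> no
;; boxtree.mkfold(p: /brocrada) ~> ok
;; boxtree.inscribe(p: /brocrada/belu, c: se) ~> created
;; boxtree.expunge(p: /brocrada) ~> ToolError: not empty
;; boxtree.inscribe(p: /zuk, c: sicrust) ~> created
;; boxtree.inscribe(p: /susu_ux, c: sadrap) ~> created
;; bin.labels() ~> []
;; boxtree.quote(p: /susu_ux) ~> sadrap
;; boxtree.survey(p: /) ~> [brocrada/, flaflupa/, stal, susu_ux, zuk]


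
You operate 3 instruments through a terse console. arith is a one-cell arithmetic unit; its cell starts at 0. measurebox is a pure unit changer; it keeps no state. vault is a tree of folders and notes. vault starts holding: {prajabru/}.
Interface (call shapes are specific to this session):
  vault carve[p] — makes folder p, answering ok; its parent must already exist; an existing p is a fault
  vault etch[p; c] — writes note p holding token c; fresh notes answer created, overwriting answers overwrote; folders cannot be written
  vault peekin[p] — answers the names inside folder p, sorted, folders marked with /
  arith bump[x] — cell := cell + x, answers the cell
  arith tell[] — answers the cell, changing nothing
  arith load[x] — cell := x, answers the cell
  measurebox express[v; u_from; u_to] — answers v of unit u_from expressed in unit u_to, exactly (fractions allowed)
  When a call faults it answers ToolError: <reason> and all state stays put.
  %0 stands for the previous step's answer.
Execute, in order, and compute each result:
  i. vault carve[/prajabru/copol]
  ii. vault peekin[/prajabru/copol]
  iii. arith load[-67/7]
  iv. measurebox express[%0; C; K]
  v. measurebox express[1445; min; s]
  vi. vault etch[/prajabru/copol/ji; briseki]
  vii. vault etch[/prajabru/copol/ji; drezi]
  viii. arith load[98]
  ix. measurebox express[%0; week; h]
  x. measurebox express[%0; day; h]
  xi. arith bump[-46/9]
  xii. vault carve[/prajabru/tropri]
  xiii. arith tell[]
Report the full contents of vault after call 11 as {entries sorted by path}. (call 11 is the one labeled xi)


Answer: {prajabru/, prajabru/copol/, prajabru/copol/ji=drezi}

Derivation:
~$ vault carve /prajabru/copol
  ok
~$ vault peekin /prajabru/copol
  []
~$ arith load -67/7
  -67/7
~$ measurebox express %0 C K
  36901/140
~$ measurebox express 1445 min s
  86700
~$ vault etch /prajabru/copol/ji briseki
  created
~$ vault etch /prajabru/copol/ji drezi
  overwrote
~$ arith load 98
  98
~$ measurebox express %0 week h
  16464
~$ measurebox express %0 day h
  395136
~$ arith bump -46/9
  836/9
~$ vault carve /prajabru/tropri
  ok
~$ arith tell
  836/9


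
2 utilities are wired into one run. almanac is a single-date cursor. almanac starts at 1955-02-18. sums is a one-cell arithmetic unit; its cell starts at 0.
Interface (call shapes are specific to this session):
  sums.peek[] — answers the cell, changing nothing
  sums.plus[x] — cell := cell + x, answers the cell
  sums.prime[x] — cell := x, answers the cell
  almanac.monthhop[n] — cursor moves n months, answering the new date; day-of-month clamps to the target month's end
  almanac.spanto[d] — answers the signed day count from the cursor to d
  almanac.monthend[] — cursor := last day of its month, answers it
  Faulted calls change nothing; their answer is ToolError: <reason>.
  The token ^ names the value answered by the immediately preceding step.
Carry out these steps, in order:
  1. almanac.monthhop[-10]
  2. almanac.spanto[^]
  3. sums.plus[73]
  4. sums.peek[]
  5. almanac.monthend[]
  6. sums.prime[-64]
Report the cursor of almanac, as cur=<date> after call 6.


CALL almanac.monthhop[n='-10']
RET  1954-04-18
CALL almanac.spanto[d='^']
RET  0
CALL sums.plus[x='73']
RET  73
CALL sums.peek[]
RET  73
CALL almanac.monthend[]
RET  1954-04-30
CALL sums.prime[x='-64']
RET  -64

Answer: cur=1954-04-30


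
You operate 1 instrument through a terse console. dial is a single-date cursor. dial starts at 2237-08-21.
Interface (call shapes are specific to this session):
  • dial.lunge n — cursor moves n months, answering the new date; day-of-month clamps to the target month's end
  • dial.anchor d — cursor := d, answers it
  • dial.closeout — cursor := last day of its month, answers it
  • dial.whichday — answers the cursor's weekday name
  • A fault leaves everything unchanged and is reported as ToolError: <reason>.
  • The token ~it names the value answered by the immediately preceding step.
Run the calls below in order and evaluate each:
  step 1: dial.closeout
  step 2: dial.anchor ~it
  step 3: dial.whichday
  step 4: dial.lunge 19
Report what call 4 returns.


Answer: 2239-03-31

Derivation:
% closeout() -> 2237-08-31
% anchor(d→~it) -> 2237-08-31
% whichday() -> Thursday
% lunge(n→19) -> 2239-03-31


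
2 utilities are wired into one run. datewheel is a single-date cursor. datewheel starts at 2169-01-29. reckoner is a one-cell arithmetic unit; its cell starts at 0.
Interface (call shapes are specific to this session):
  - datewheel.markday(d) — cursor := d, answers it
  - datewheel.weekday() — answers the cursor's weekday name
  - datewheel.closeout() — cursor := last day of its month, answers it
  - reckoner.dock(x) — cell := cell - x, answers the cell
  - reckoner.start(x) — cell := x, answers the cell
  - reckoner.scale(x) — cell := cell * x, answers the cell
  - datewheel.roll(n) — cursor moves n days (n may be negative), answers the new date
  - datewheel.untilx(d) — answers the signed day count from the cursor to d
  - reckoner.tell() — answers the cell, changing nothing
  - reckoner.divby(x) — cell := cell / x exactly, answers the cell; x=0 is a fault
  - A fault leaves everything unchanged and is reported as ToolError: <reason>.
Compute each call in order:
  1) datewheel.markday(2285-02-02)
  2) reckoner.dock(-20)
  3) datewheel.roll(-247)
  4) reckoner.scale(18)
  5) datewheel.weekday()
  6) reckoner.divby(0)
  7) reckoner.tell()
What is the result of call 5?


Answer: Saturday

Derivation:
-- 1. datewheel.markday(d: 2285-02-02) : 2285-02-02
-- 2. reckoner.dock(x: -20) : 20
-- 3. datewheel.roll(n: -247) : 2284-05-31
-- 4. reckoner.scale(x: 18) : 360
-- 5. datewheel.weekday() : Saturday
-- 6. reckoner.divby(x: 0) : ToolError: division by zero
-- 7. reckoner.tell() : 360


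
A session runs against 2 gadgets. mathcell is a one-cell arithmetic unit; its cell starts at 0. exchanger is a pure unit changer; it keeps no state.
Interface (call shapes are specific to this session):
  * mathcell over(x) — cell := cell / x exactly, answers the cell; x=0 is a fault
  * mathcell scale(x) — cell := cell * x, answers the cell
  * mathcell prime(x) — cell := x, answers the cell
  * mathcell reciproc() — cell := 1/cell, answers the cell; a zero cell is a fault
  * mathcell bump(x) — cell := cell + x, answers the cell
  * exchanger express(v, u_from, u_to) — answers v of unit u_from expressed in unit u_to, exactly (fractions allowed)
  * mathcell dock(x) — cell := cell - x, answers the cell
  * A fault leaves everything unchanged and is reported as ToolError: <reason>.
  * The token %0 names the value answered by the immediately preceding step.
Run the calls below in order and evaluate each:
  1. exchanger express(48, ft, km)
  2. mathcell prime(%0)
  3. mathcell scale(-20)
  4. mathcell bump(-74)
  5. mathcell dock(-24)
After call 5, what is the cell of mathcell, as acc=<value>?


Answer: acc=-785822/15625

Derivation:
$ exchanger express v→48 u_from→ft u_to→km
:: 1143/78125
$ mathcell prime x→%0
:: 1143/78125
$ mathcell scale x→-20
:: -4572/15625
$ mathcell bump x→-74
:: -1160822/15625
$ mathcell dock x→-24
:: -785822/15625


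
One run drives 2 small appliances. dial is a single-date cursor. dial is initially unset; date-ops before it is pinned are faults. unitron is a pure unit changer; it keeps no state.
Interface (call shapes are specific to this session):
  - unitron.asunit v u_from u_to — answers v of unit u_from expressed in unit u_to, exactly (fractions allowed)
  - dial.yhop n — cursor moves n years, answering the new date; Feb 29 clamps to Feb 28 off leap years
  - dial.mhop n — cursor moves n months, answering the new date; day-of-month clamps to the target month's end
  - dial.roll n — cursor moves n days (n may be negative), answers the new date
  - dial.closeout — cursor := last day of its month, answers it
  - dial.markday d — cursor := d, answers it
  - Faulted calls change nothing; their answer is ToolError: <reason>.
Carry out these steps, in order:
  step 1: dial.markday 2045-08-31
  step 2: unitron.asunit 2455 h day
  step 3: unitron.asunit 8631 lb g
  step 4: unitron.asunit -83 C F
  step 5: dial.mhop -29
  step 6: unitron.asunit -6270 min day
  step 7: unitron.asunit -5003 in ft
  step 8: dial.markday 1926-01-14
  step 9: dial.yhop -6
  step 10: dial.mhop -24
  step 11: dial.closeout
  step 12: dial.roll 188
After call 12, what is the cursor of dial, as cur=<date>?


% dial.markday(d→2045-08-31) : 2045-08-31
% unitron.asunit(v→2455, u_from→h, u_to→day) : 2455/24
% unitron.asunit(v→8631, u_from→lb, u_to→g) : 391495574547/100000
% unitron.asunit(v→-83, u_from→C, u_to→F) : -587/5
% dial.mhop(n→-29) : 2043-03-31
% unitron.asunit(v→-6270, u_from→min, u_to→day) : -209/48
% unitron.asunit(v→-5003, u_from→in, u_to→ft) : -5003/12
% dial.markday(d→1926-01-14) : 1926-01-14
% dial.yhop(n→-6) : 1920-01-14
% dial.mhop(n→-24) : 1918-01-14
% dial.closeout() : 1918-01-31
% dial.roll(n→188) : 1918-08-07

Answer: cur=1918-08-07


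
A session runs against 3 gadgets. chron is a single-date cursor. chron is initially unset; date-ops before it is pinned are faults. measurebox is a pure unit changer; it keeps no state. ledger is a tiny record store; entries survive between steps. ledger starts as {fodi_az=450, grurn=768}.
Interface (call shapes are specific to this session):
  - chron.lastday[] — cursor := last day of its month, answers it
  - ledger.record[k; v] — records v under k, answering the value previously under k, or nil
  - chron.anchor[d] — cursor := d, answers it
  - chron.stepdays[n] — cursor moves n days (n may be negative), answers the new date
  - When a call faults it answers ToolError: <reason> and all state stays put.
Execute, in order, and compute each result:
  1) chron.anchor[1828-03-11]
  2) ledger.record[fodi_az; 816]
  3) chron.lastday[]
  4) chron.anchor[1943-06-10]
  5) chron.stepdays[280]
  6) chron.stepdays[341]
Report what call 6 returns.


Answer: 1945-02-20

Derivation:
·→ anchor(d='1828-03-11')
·← 1828-03-11
·→ record(k='fodi_az', v='816')
·← 450
·→ lastday()
·← 1828-03-31
·→ anchor(d='1943-06-10')
·← 1943-06-10
·→ stepdays(n='280')
·← 1944-03-16
·→ stepdays(n='341')
·← 1945-02-20
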